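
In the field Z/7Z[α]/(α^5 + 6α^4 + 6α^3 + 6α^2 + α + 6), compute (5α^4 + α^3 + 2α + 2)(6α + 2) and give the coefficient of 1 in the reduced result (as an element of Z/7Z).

6

Multiply in Z/7Z[α]: (5α^4 + α^3 + 2α + 2)·(6α + 2) = 2α^5 + 2α^4 + 2α^3 + 5α^2 + 2α + 4.
Reduce using α^5 ≡ α^4 + α^3 + α^2 + 6α + 1 (mod α^5 + 6α^4 + 6α^3 + 6α^2 + α + 6).
Reduced: 4α^4 + 4α^3 + 6.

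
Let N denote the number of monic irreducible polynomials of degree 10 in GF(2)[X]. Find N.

99

By the necklace-counting formula, N_2(10) = (1/10) Σ_{d|10} μ(10/d)·2^d.
Divisors of 10: 1, 2, 5, 10; μ(10/d) for each: 1, -1, -1, 1.
Σ = 2^1 − 2^2 − 2^5 + 2^10 = 990.
N = 990/10 = 99.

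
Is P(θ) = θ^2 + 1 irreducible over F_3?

Yes

Check for roots in F_3: P(0) = 1; P(1) = 2; P(2) = 2.
No roots. A degree-2 polynomial over a field with no linear factor is irreducible.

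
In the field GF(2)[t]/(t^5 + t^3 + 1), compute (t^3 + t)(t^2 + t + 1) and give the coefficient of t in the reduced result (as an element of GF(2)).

Multiply in GF(2)[t]: (t^3 + t)·(t^2 + t + 1) = t^5 + t^4 + t^2 + t.
Reduce using t^5 ≡ t^3 + 1 (mod t^5 + t^3 + 1).
Reduced: t^4 + t^3 + t^2 + t + 1.

1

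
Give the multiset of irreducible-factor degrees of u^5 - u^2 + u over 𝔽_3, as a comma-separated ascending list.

1, 1, 3

Write f(u) = u^5 - u^2 + u.
Roots in 𝔽_3: f(0) = 0 → root; f(1) = 1; f(2) = 0 → root.
Linear factors from roots: (u), (u + 1).
Complete factorization: f(u) = (u)·(u + 1)·(u^3 - u^2 + u + 1).
Factor degrees with multiplicity: 1 + 1 + 3 = 5.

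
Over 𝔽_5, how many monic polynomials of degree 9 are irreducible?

217000

By the necklace-counting formula, N_5(9) = (1/9) Σ_{d|9} μ(9/d)·5^d.
Divisors of 9: 1, 3, 9; μ(9/d) for each: 0, -1, 1.
Σ = − 5^3 + 5^9 = 1953000.
N = 1953000/9 = 217000.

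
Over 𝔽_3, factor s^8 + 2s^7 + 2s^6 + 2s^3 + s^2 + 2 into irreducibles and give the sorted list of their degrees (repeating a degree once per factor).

8

Write h(s) = s^8 + 2s^7 + 2s^6 + 2s^3 + s^2 + 2.
Roots in 𝔽_3: h(0) = 2; h(1) = 1; h(2) = 2.
Complete factorization: h(s) = (s^8 + 2s^7 + 2s^6 + 2s^3 + s^2 + 2).
Factor degrees with multiplicity: 8 = 8.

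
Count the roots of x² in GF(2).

1

Write h(x) = x².
Evaluate at each of the 2 elements of GF(2):
h(0) = 0 → root; h(1) = 1.
Roots: {0}.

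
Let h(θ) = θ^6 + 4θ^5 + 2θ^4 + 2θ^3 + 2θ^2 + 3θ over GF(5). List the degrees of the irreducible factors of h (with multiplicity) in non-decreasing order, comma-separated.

Roots in GF(5): h(0) = 0 → root; h(1) = 4; h(2) = 4; h(3) = 4; h(4) = 1.
Linear factors from roots: (θ).
Complete factorization: h(θ) = (θ)·(θ^2 + 2θ + 3)·(θ^3 + 2θ^2 + 1).
Factor degrees with multiplicity: 1 + 2 + 3 = 6.

1, 2, 3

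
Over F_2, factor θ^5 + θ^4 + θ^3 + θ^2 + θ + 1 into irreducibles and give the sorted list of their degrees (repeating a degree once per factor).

1, 2, 2

Write f(θ) = θ^5 + θ^4 + θ^3 + θ^2 + θ + 1.
Roots in F_2: f(0) = 1; f(1) = 0 → root.
Linear factors from roots: (θ + 1).
Complete factorization: f(θ) = (θ + 1)·(θ^2 + θ + 1)^2.
Factor degrees with multiplicity: 1 + 2 + 2 = 5.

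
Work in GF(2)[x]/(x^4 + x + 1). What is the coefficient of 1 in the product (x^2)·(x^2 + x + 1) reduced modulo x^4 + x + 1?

Multiply in GF(2)[x]: (x^2)·(x^2 + x + 1) = x^4 + x^3 + x^2.
Reduce using x^4 ≡ x + 1 (mod x^4 + x + 1).
Reduced: x^3 + x^2 + x + 1.

1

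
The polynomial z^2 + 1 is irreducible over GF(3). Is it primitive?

No

Write f(z) = z^2 + 1.
|GF(3^2)^×| = 3^2 − 1 = 8. Prime factorization: 8 = 2^3.
f is primitive ⇔ z has order 8 in GF(3)[z]/(f), i.e. z^(8/q) ≠ 1 for each prime q | 8.
z^(4) mod f = 1
Since z^(4) = 1, the order of z divides 4 < 8; not primitive.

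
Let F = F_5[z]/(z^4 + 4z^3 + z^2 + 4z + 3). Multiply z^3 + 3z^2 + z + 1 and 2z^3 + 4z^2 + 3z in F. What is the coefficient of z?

4

Multiply in F_5[z]: (z^3 + 3z^2 + z + 1)·(2z^3 + 4z^2 + 3z) = 2z^6 + 2z^4 + 2z^2 + 3z.
Reduce using z^4 ≡ z^3 + 4z^2 + z + 2 (mod z^4 + 4z^3 + z^2 + 4z + 3).
Reduced: 2z^3 + z^2 + 4z + 4.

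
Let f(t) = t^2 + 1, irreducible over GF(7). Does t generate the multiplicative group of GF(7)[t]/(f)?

|GF(7^2)^×| = 7^2 − 1 = 48. Prime factorization: 48 = 2^4·3.
f is primitive ⇔ t has order 48 in GF(7)[t]/(f), i.e. t^(48/q) ≠ 1 for each prime q | 48.
t^(24) mod f = 1
t^(16) mod f = 1
Since t^(24) = 1, the order of t divides 24 < 48; not primitive.

No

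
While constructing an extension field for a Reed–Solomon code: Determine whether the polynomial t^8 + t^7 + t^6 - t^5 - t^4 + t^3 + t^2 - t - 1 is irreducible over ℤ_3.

Yes

Write m(t) = t^8 + t^7 + t^6 - t^5 - t^4 + t^3 + t^2 - t - 1.
Check for roots in ℤ_3: m(0) = 2; m(1) = 1; m(2) = 1.
No roots, so no linear factors.
Monic irreducibles of degree 2 over GF(3): t^2 + 1, t^2 + t - 1, t^2 - t - 1.
None of them divide m (all give nonzero remainder).
Degree-3 irreducible divisors: test the 8 monic irreducibles of degree 3 over GF(3).
None of them divide m (all give nonzero remainder).
Degree-4 irreducible divisors: test the 18 monic irreducibles of degree 4 over GF(3).
None of them divide m (all give nonzero remainder).
No irreducible factor of degree ≤ 4 exists, so m is irreducible over GF(3).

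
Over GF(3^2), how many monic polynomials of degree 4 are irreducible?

The number of monic irreducibles of degree 4 over GF(9) is (1/4)·Σ_{d∣4} μ(4/d) 9^d.
Divisors of 4: 1, 2, 4; μ(4/d) for each: 0, -1, 1.
Σ = − 9^2 + 9^4 = 6480.
N = 6480/4 = 1620.

1620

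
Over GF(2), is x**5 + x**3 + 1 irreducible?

Yes

Write g(x) = x**5 + x**3 + 1.
Check for roots in GF(2): g(0) = 1; g(1) = 1.
No roots, so no linear factors.
Monic irreducibles of degree 2 over GF(2): x**2 + x + 1.
None of them divide g (all give nonzero remainder).
No irreducible factor of degree ≤ 2 exists, so g is irreducible over GF(2).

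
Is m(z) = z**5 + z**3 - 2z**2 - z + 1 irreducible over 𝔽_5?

Check for roots in 𝔽_5: m(0) = 1; m(1) = 0 → root; m(2) = 1; m(3) = 0 → root; m(4) = 3.
m(1) = 0, so (z − 1) divides m(z); m is reducible.

No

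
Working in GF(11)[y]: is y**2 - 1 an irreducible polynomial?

Write f(y) = y**2 - 1.
Check each element of GF(11) for a root: f(0)=10, f(1)=0, f(2)=3, f(3)=8, f(4)=4, f(5)=2, f(6)=2, f(7)=4, f(8)=8, f(9)=3, f(10)=0.
f(1) = 0, so (y − 1) divides f(y); f is reducible.

No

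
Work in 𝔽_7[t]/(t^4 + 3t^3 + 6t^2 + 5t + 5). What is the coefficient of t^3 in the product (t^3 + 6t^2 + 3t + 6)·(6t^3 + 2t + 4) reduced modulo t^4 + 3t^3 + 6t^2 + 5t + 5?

5

Multiply in 𝔽_7[t]: (t^3 + 6t^2 + 3t + 6)·(6t^3 + 2t + 4) = 6t^6 + t^5 + 6t^4 + 3t^3 + 2t^2 + 3t + 3.
Reduce using t^4 ≡ 4t^3 + t^2 + 2t + 2 (mod t^4 + 3t^3 + 6t^2 + 5t + 5).
Reduced: 5t^3 + t^2 + 4t + 3.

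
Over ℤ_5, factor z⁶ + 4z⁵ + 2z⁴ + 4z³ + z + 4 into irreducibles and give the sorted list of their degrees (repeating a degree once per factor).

2, 2, 2

Write g(z) = z⁶ + 4z⁵ + 2z⁴ + 4z³ + z + 4.
Roots in ℤ_5: g(0) = 4; g(1) = 1; g(2) = 2; g(3) = 3; g(4) = 3.
Complete factorization: g(z) = (z² + 4z + 1)·(z² + 3)^2.
Factor degrees with multiplicity: 2 + 2 + 2 = 6.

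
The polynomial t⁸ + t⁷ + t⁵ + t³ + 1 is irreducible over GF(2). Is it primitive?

Yes

Write f(t) = t⁸ + t⁷ + t⁵ + t³ + 1.
|GF(2^8)^×| = 2^8 − 1 = 255. Prime factorization: 255 = 3·5·17.
f is primitive ⇔ t has order 255 in GF(2)[t]/(f), i.e. t^(255/q) ≠ 1 for each prime q | 255.
t^(85) mod f = t⁷ + t⁶ + t² + t.
t^(51) mod f = t⁷ + t⁶ + t⁴ + t³ + t².
t^(15) mod f = t³ + t².
None equal 1, so t has full order 255; f is primitive.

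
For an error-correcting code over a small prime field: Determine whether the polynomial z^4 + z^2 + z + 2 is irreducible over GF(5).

Write P(z) = z^4 + z^2 + z + 2.
Check for roots in GF(5): P(0) = 2; P(1) = 0 → root; P(2) = 4; P(3) = 0 → root; P(4) = 3.
P(1) = 0, so (z − 1) divides P(z); P is reducible.

No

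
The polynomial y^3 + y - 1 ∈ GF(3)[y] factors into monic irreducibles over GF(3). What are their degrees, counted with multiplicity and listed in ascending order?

Write g(y) = y^3 + y - 1.
Roots in GF(3): g(0) = 2; g(1) = 1; g(2) = 0 → root.
Linear factors from roots: (y + 1).
Complete factorization: g(y) = (y + 1)·(y^2 - y - 1).
Factor degrees with multiplicity: 1 + 2 = 3.

1, 2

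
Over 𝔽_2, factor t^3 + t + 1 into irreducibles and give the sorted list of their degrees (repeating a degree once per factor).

3

Write h(t) = t^3 + t + 1.
Roots in 𝔽_2: h(0) = 1; h(1) = 1.
Complete factorization: h(t) = (t^3 + t + 1).
Factor degrees with multiplicity: 3 = 3.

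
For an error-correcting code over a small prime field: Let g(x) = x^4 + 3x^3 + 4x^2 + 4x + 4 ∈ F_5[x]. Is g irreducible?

Yes

Check for roots in F_5: g(0) = 4; g(1) = 1; g(2) = 3; g(3) = 4; g(4) = 2.
No roots, so no linear factors.
Degree-2 irreducible divisors: test the 10 monic irreducibles of degree 2 over GF(5).
None of them divide g (all give nonzero remainder).
No irreducible factor of degree ≤ 2 exists, so g is irreducible over GF(5).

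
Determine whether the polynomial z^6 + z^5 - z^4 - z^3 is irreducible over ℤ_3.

No

Write m(z) = z^6 + z^5 - z^4 - z^3.
Check for roots in ℤ_3: m(0) = 0 → root; m(1) = 0 → root; m(2) = 0 → root.
m(0) = 0, so (z) divides m(z); m is reducible.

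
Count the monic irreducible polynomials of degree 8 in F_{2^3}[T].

2096640

The number of monic irreducibles of degree 8 over GF(8) is (1/8)·Σ_{d∣8} μ(8/d) 8^d.
Divisors of 8: 1, 2, 4, 8; μ(8/d) for each: 0, 0, -1, 1.
Σ = − 8^4 + 8^8 = 16773120.
N = 16773120/8 = 2096640.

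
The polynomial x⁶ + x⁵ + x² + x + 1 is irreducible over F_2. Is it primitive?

Write f(x) = x⁶ + x⁵ + x² + x + 1.
|GF(2^6)^×| = 2^6 − 1 = 63. Prime factorization: 63 = 3^2·7.
f is primitive ⇔ x has order 63 in GF(2)[x]/(f), i.e. x^(63/q) ≠ 1 for each prime q | 63.
x^(21) mod f = x⁵ + x³ + x².
x^(9) mod f = x³ + x² + 1.
None equal 1, so x has full order 63; f is primitive.

Yes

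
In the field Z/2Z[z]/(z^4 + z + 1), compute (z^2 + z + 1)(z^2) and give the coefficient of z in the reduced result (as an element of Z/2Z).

1

Multiply in Z/2Z[z]: (z^2 + z + 1)·(z^2) = z^4 + z^3 + z^2.
Reduce using z^4 ≡ z + 1 (mod z^4 + z + 1).
Reduced: z^3 + z^2 + z + 1.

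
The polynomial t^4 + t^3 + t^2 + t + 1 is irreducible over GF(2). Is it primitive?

Write f(t) = t^4 + t^3 + t^2 + t + 1.
|GF(2^4)^×| = 2^4 − 1 = 15. Prime factorization: 15 = 3·5.
f is primitive ⇔ t has order 15 in GF(2)[t]/(f), i.e. t^(15/q) ≠ 1 for each prime q | 15.
t^(5) mod f = 1
t^(3) mod f = t^3.
Since t^(5) = 1, the order of t divides 5 < 15; not primitive.

No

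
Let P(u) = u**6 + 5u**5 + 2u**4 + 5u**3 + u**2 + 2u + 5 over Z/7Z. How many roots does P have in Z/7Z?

Evaluate at each of the 7 elements of Z/7Z:
P(0) = 5; P(1) = 0 → root; P(2) = 1; P(3) = 0 → root; P(4) = 4; P(5) = 6; P(6) = 4.
Roots: {1, 3}.

2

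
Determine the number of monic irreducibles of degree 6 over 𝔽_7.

19544

By the necklace-counting formula, N_7(6) = (1/6) Σ_{d|6} μ(6/d)·7^d.
Divisors of 6: 1, 2, 3, 6; μ(6/d) for each: 1, -1, -1, 1.
Σ = 7^1 − 7^2 − 7^3 + 7^6 = 117264.
N = 117264/6 = 19544.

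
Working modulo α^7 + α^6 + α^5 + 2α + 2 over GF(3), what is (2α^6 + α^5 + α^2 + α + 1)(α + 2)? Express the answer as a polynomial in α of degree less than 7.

Multiply in GF(3)[α]: (2α^6 + α^5 + α^2 + α + 1)·(α + 2) = 2α^7 + 2α^6 + 2α^5 + α^3 + 2.
Reduce using α^7 ≡ 2α^6 + 2α^5 + α + 1 (mod α^7 + α^6 + α^5 + 2α + 2).
Reduced: α^3 + 2α + 1.

α^3 + 2α + 1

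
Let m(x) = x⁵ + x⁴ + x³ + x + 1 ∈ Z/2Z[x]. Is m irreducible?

Yes

Check for roots in Z/2Z: m(0) = 1; m(1) = 1.
No roots, so no linear factors.
Monic irreducibles of degree 2 over GF(2): x² + x + 1.
None of them divide m (all give nonzero remainder).
No irreducible factor of degree ≤ 2 exists, so m is irreducible over GF(2).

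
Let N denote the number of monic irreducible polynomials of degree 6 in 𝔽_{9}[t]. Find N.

x^(9^6) − x is the product of all monic irreducibles of degree dividing 6; Möbius inversion gives N = (1/6) Σ μ(6/d)·9^d.
Divisors of 6: 1, 2, 3, 6; μ(6/d) for each: 1, -1, -1, 1.
Σ = 9^1 − 9^2 − 9^3 + 9^6 = 530640.
N = 530640/6 = 88440.

88440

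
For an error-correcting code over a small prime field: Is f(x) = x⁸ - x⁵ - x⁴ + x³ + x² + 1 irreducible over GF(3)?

Check for roots in GF(3): f(0) = 1; f(1) = 2; f(2) = 2.
No roots, so no linear factors.
Monic irreducibles of degree 2 over GF(3): x² + 1, x² + x - 1, x² - x - 1.
None of them divide f (all give nonzero remainder).
Degree-3 irreducible divisors: test the 8 monic irreducibles of degree 3 over GF(3).
None of them divide f (all give nonzero remainder).
Degree-4 irreducible divisors: test the 18 monic irreducibles of degree 4 over GF(3).
None of them divide f (all give nonzero remainder).
No irreducible factor of degree ≤ 4 exists, so f is irreducible over GF(3).

Yes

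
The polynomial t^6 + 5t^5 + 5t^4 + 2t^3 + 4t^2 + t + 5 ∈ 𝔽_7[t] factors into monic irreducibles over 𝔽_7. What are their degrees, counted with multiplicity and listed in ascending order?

Write h(t) = t^6 + 5t^5 + 5t^4 + 2t^3 + 4t^2 + t + 5.
Linear factors from roots: (t + 5), (t + 1).
Complete factorization: h(t) = (t + 1)·(t + 5)·(t^2 + t + 3)·(t^2 + 5t + 5).
Factor degrees with multiplicity: 1 + 1 + 2 + 2 = 6.

1, 1, 2, 2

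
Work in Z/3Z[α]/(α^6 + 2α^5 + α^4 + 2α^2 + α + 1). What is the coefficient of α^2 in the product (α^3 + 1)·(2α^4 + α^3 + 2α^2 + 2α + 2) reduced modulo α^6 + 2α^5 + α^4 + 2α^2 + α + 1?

0

Multiply in Z/3Z[α]: (α^3 + 1)·(2α^4 + α^3 + 2α^2 + 2α + 2) = 2α^7 + α^6 + 2α^5 + α^4 + 2α^2 + 2α + 2.
Reduce using α^6 ≡ α^5 + 2α^4 + α^2 + 2α + 2 (mod α^6 + 2α^5 + α^4 + 2α^2 + α + 1).
Reduced: α^4 + 2α^3 + 2.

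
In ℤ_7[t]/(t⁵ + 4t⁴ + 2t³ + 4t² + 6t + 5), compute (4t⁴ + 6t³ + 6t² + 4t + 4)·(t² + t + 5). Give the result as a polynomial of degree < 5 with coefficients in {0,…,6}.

6t^4 + t^3 + 3t^2 + 5t + 1

Multiply in ℤ_7[t]: (4t⁴ + 6t³ + 6t² + 4t + 4)·(t² + t + 5) = 4t⁶ + 3t⁵ + 4t⁴ + 5t³ + 3t² + 3t + 6.
Reduce using t⁵ ≡ 3t⁴ + 5t³ + 3t² + t + 2 (mod t⁵ + 4t⁴ + 2t³ + 4t² + 6t + 5).
Reduced: 6t⁴ + t³ + 3t² + 5t + 1.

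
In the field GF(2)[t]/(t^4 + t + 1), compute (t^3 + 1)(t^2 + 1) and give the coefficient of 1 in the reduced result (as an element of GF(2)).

Multiply in GF(2)[t]: (t^3 + 1)·(t^2 + 1) = t^5 + t^3 + t^2 + 1.
Reduce using t^4 ≡ t + 1 (mod t^4 + t + 1).
Reduced: t^3 + t + 1.

1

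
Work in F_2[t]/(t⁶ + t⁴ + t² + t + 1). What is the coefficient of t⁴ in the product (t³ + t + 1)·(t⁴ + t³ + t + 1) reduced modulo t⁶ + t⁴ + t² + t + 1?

Multiply in F_2[t]: (t³ + t + 1)·(t⁴ + t³ + t + 1) = t⁷ + t⁶ + t⁵ + t⁴ + t² + 1.
Reduce using t⁶ ≡ t⁴ + t² + t + 1 (mod t⁶ + t⁴ + t² + t + 1).
Reduced: t³ + t².

0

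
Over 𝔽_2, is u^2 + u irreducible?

Write f(u) = u^2 + u.
Check for roots in 𝔽_2: f(0) = 0 → root; f(1) = 0 → root.
f(0) = 0, so (u) divides f(u); f is reducible.

No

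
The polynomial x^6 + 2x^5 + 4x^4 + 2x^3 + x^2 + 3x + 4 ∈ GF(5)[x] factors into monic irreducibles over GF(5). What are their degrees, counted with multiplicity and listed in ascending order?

Write f(x) = x^6 + 2x^5 + 4x^4 + 2x^3 + x^2 + 3x + 4.
Roots in GF(5): f(0) = 4; f(1) = 2; f(2) = 2; f(3) = 0 → root; f(4) = 3.
Linear factors from roots: (x + 2).
Complete factorization: f(x) = (x + 2)·(x^2 + 3)·(x^3 + x + 4).
Factor degrees with multiplicity: 1 + 2 + 3 = 6.

1, 2, 3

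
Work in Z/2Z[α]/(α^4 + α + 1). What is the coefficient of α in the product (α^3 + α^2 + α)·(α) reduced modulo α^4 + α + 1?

1

Multiply in Z/2Z[α]: (α^3 + α^2 + α)·(α) = α^4 + α^3 + α^2.
Reduce using α^4 ≡ α + 1 (mod α^4 + α + 1).
Reduced: α^3 + α^2 + α + 1.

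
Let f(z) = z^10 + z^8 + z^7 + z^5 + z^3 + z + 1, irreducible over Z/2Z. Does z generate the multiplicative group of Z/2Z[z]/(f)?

No

|GF(2^10)^×| = 2^10 − 1 = 1023. Prime factorization: 1023 = 3·11·31.
f is primitive ⇔ z has order 1023 in GF(2)[z]/(f), i.e. z^(1023/q) ≠ 1 for each prime q | 1023.
z^(341) mod f = 1
z^(93) mod f = z^8 + z^7 + z^6 + z^5 + z^4 + z^3 + z.
z^(33) mod f = z^8 + z^7 + z^6 + z^2.
Since z^(341) = 1, the order of z divides 341 < 1023; not primitive.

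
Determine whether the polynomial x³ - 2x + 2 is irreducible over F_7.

Write m(x) = x³ - 2x + 2.
Check for roots in F_7: m(0) = 2; m(1) = 1; m(2) = 6; m(3) = 2; m(4) = 2; m(5) = 5; m(6) = 3.
No roots. A degree-3 polynomial over a field with no linear factor is irreducible.

Yes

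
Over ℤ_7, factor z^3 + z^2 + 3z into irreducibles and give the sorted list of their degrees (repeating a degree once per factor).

Write f(z) = z^3 + z^2 + 3z.
Linear factors from roots: (z).
Complete factorization: f(z) = (z)·(z^2 + z + 3).
Factor degrees with multiplicity: 1 + 2 = 3.

1, 2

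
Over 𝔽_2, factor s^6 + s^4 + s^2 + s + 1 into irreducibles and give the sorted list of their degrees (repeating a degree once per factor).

Write g(s) = s^6 + s^4 + s^2 + s + 1.
Roots in 𝔽_2: g(0) = 1; g(1) = 1.
Complete factorization: g(s) = (s^6 + s^4 + s^2 + s + 1).
Factor degrees with multiplicity: 6 = 6.

6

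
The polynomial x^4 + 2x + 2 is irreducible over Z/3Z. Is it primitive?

Write f(x) = x^4 + 2x + 2.
|GF(3^4)^×| = 3^4 − 1 = 80. Prime factorization: 80 = 2^4·5.
f is primitive ⇔ x has order 80 in GF(3)[x]/(f), i.e. x^(80/q) ≠ 1 for each prime q | 80.
x^(40) mod f = 2.
x^(16) mod f = x^3 + 2x + 2.
None equal 1, so x has full order 80; f is primitive.

Yes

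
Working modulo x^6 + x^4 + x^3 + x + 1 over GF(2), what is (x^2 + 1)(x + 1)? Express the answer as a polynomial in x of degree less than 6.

x^3 + x^2 + x + 1

Multiply in GF(2)[x]: (x^2 + 1)·(x + 1) = x^3 + x^2 + x + 1.
Reduced: x^3 + x^2 + x + 1.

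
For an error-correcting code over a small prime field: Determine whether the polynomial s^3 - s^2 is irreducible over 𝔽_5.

Write P(s) = s^3 - s^2.
Check for roots in 𝔽_5: P(0) = 0 → root; P(1) = 0 → root; P(2) = 4; P(3) = 3; P(4) = 3.
P(0) = 0, so (s) divides P(s); P is reducible.

No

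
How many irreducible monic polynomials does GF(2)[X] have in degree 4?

Gauss's count: N_{2}(4) = (1/4) Σ_{d|4} μ(4/d)·2^d.
Divisors of 4: 1, 2, 4; μ(4/d) for each: 0, -1, 1.
Σ = − 2^2 + 2^4 = 12.
N = 12/4 = 3.

3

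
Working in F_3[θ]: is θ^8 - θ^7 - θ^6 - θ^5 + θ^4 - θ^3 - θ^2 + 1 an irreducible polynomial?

Write h(θ) = θ^8 - θ^7 - θ^6 - θ^5 + θ^4 - θ^3 - θ^2 + 1.
Check for roots in F_3: h(0) = 1; h(1) = 1; h(2) = 1.
No roots, so no linear factors.
Monic irreducibles of degree 2 over GF(3): θ^2 + 1, θ^2 + θ - 1, θ^2 - θ - 1.
None of them divide h (all give nonzero remainder).
Degree-3 irreducible divisors: test the 8 monic irreducibles of degree 3 over GF(3).
None of them divide h (all give nonzero remainder).
Degree-4 irreducible divisors: test the 18 monic irreducibles of degree 4 over GF(3).
None of them divide h (all give nonzero remainder).
No irreducible factor of degree ≤ 4 exists, so h is irreducible over GF(3).

Yes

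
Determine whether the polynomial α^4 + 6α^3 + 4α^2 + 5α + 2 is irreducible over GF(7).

Yes

Write P(α) = α^4 + 6α^3 + 4α^2 + 5α + 2.
Check for roots in GF(7): P(0) = 2; P(1) = 4; P(2) = 1; P(3) = 2; P(4) = 5; P(5) = 4; P(6) = 3.
No roots, so no linear factors.
Degree-2 irreducible divisors: test the 21 monic irreducibles of degree 2 over GF(7).
None of them divide P (all give nonzero remainder).
No irreducible factor of degree ≤ 2 exists, so P is irreducible over GF(7).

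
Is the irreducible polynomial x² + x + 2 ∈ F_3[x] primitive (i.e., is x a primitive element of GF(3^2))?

Yes

Write f(x) = x² + x + 2.
|GF(3^2)^×| = 3^2 − 1 = 8. Prime factorization: 8 = 2^3.
f is primitive ⇔ x has order 8 in GF(3)[x]/(f), i.e. x^(8/q) ≠ 1 for each prime q | 8.
x^(4) mod f = 2.
None equal 1, so x has full order 8; f is primitive.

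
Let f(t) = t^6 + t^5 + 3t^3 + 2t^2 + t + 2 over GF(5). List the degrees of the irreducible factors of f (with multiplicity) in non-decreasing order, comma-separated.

Roots in GF(5): f(0) = 2; f(1) = 0 → root; f(2) = 2; f(3) = 1; f(4) = 0 → root.
Linear factors from roots: (t + 4), (t + 1).
Complete factorization: f(t) = (t + 1)^2·(t + 4)^2·(t^2 + t + 2).
Factor degrees with multiplicity: 1 + 1 + 1 + 1 + 2 = 6.

1, 1, 1, 1, 2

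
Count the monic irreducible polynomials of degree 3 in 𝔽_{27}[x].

6552

By the necklace-counting formula, N_27(3) = (1/3) Σ_{d|3} μ(3/d)·27^d.
Divisors of 3: 1, 3; μ(3/d) for each: -1, 1.
Σ = − 27^1 + 27^3 = 19656.
N = 19656/3 = 6552.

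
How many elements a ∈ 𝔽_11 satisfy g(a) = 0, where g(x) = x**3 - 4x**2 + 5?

2

Evaluate at each of the 11 elements of 𝔽_11:
g(0) = 5; g(1) = 2; g(2) = 8; g(3) = 7; g(4) = 5; g(5) = 8; g(6) = 0 → root; g(7) = 9; g(8) = 8; g(9) = 3; g(10) = 0 → root.
Roots: {6, 10}.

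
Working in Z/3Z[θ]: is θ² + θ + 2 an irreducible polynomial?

Write h(θ) = θ² + θ + 2.
Check for roots in Z/3Z: h(0) = 2; h(1) = 1; h(2) = 2.
No roots. A degree-2 polynomial over a field with no linear factor is irreducible.

Yes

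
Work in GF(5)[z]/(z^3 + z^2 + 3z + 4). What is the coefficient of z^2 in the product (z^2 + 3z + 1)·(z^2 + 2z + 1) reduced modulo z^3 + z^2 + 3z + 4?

1

Multiply in GF(5)[z]: (z^2 + 3z + 1)·(z^2 + 2z + 1) = z^4 + 3z^2 + 1.
Reduce using z^3 ≡ 4z^2 + 2z + 1 (mod z^3 + z^2 + 3z + 4).
Reduced: z^2 + 4z.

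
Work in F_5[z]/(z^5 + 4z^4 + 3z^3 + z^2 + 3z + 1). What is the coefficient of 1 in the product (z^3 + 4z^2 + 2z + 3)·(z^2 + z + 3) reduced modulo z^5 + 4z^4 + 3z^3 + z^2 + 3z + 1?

Multiply in F_5[z]: (z^3 + 4z^2 + 2z + 3)·(z^2 + z + 3) = z^5 + 4z^3 + 2z^2 + 4z + 4.
Reduce using z^5 ≡ z^4 + 2z^3 + 4z^2 + 2z + 4 (mod z^5 + 4z^4 + 3z^3 + z^2 + 3z + 1).
Reduced: z^4 + z^3 + z^2 + z + 3.

3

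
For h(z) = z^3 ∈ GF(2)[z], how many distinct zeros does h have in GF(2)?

1

Evaluate at each of the 2 elements of GF(2):
h(0) = 0 → root; h(1) = 1.
Roots: {0}.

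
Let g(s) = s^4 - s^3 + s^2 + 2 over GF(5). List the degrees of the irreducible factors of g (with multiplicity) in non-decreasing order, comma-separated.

Roots in GF(5): g(0) = 2; g(1) = 3; g(2) = 4; g(3) = 0 → root; g(4) = 0 → root.
Linear factors from roots: (s + 2), (s + 1).
Complete factorization: g(s) = (s + 1)·(s + 2)·(s^2 + s + 1).
Factor degrees with multiplicity: 1 + 1 + 2 = 4.

1, 1, 2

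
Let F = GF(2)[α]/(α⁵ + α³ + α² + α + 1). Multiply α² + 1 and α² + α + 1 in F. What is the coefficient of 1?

Multiply in GF(2)[α]: (α² + 1)·(α² + α + 1) = α⁴ + α³ + α + 1.
Reduced: α⁴ + α³ + α + 1.

1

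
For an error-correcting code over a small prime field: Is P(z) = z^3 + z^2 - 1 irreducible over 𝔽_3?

Check for roots in 𝔽_3: P(0) = 2; P(1) = 1; P(2) = 2.
No roots. A degree-3 polynomial over a field with no linear factor is irreducible.

Yes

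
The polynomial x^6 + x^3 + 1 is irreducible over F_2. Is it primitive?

No

Write f(x) = x^6 + x^3 + 1.
|GF(2^6)^×| = 2^6 − 1 = 63. Prime factorization: 63 = 3^2·7.
f is primitive ⇔ x has order 63 in GF(2)[x]/(f), i.e. x^(63/q) ≠ 1 for each prime q | 63.
x^(21) mod f = x^3.
x^(9) mod f = 1
Since x^(9) = 1, the order of x divides 9 < 63; not primitive.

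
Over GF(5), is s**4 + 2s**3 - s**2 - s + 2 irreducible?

Write g(s) = s**4 + 2s**3 - s**2 - s + 2.
Check for roots in GF(5): g(0) = 2; g(1) = 3; g(2) = 3; g(3) = 0 → root; g(4) = 1.
g(3) = 0, so (s − 3) divides g(s); g is reducible.

No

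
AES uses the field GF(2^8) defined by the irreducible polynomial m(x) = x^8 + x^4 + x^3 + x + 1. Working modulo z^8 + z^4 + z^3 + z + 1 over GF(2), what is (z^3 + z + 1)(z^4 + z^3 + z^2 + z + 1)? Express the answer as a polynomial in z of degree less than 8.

z^7 + z^6 + z^4 + z^3 + 1

Multiply in GF(2)[z]: (z^3 + z + 1)·(z^4 + z^3 + z^2 + z + 1) = z^7 + z^6 + z^4 + z^3 + 1.
Reduced: z^7 + z^6 + z^4 + z^3 + 1.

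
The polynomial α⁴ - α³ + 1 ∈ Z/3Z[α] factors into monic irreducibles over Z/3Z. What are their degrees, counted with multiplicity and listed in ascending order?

Write f(α) = α⁴ - α³ + 1.
Roots in Z/3Z: f(0) = 1; f(1) = 1; f(2) = 0 → root.
Linear factors from roots: (α + 1).
Complete factorization: f(α) = (α + 1)·(α³ + α² - α + 1).
Factor degrees with multiplicity: 1 + 3 = 4.

1, 3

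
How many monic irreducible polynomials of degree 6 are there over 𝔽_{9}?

88440

By the necklace-counting formula, N_9(6) = (1/6) Σ_{d|6} μ(6/d)·9^d.
Divisors of 6: 1, 2, 3, 6; μ(6/d) for each: 1, -1, -1, 1.
Σ = 9^1 − 9^2 − 9^3 + 9^6 = 530640.
N = 530640/6 = 88440.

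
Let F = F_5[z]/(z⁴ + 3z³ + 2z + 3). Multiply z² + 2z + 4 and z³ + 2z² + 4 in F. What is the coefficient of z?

Multiply in F_5[z]: (z² + 2z + 4)·(z³ + 2z² + 4) = z⁵ + 4z⁴ + 3z³ + 2z² + 3z + 1.
Reduce using z⁴ ≡ 2z³ + 3z + 2 (mod z⁴ + 3z³ + 2z + 3).
Reduced: 3z + 3.

3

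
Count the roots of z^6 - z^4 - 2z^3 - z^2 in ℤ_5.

2

Write f(z) = z^6 - z^4 - 2z^3 - z^2.
Evaluate at each of the 5 elements of ℤ_5:
f(0) = 0 → root; f(1) = 2; f(2) = 3; f(3) = 0 → root; f(4) = 1.
Roots: {0, 3}.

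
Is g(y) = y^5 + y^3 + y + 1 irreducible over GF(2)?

No

Check for roots in GF(2): g(0) = 1; g(1) = 0 → root.
g(1) = 0, so (y − 1) divides g(y); g is reducible.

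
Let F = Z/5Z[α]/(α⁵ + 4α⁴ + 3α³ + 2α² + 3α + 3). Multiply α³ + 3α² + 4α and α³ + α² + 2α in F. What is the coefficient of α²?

0

Multiply in Z/5Z[α]: (α³ + 3α² + 4α)·(α³ + α² + 2α) = α⁶ + 4α⁵ + 4α⁴ + 3α².
Reduce using α⁵ ≡ α⁴ + 2α³ + 3α² + 2α + 2 (mod α⁵ + 4α⁴ + 3α³ + 2α² + 3α + 3).
Reduced: α⁴ + 3α³ + 2α.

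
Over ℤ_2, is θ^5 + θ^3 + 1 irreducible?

Yes

Write P(θ) = θ^5 + θ^3 + 1.
Check for roots in ℤ_2: P(0) = 1; P(1) = 1.
No roots, so no linear factors.
Monic irreducibles of degree 2 over GF(2): θ^2 + θ + 1.
None of them divide P (all give nonzero remainder).
No irreducible factor of degree ≤ 2 exists, so P is irreducible over GF(2).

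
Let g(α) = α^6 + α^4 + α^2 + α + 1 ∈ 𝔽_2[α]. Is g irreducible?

Check for roots in 𝔽_2: g(0) = 1; g(1) = 1.
No roots, so no linear factors.
Monic irreducibles of degree 2 over GF(2): α^2 + α + 1.
None of them divide g (all give nonzero remainder).
Monic irreducibles of degree 3 over GF(2): α^3 + α + 1, α^3 + α^2 + 1.
None of them divide g (all give nonzero remainder).
No irreducible factor of degree ≤ 3 exists, so g is irreducible over GF(2).

Yes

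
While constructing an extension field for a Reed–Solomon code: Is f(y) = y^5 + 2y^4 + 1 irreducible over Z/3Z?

Yes

Check for roots in Z/3Z: f(0) = 1; f(1) = 1; f(2) = 2.
No roots, so no linear factors.
Monic irreducibles of degree 2 over GF(3): y^2 + 1, y^2 + y + 2, y^2 + 2y + 2.
None of them divide f (all give nonzero remainder).
No irreducible factor of degree ≤ 2 exists, so f is irreducible over GF(3).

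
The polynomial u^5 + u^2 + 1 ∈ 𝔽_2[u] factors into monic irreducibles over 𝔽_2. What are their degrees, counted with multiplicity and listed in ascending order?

Write f(u) = u^5 + u^2 + 1.
Roots in 𝔽_2: f(0) = 1; f(1) = 1.
Complete factorization: f(u) = (u^5 + u^2 + 1).
Factor degrees with multiplicity: 5 = 5.

5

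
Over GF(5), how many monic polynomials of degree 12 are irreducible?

x^(5^12) − x is the product of all monic irreducibles of degree dividing 12; Möbius inversion gives N = (1/12) Σ μ(12/d)·5^d.
Divisors of 12: 1, 2, 3, 4, 6, 12; μ(12/d) for each: 0, 1, 0, -1, -1, 1.
Σ = 5^2 − 5^4 − 5^6 + 5^12 = 244124400.
N = 244124400/12 = 20343700.

20343700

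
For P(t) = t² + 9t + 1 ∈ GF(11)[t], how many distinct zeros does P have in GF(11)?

Evaluate at each of the 11 elements of GF(11):
P(0) = 1; P(1) = 0 → root; P(2) = 1; P(3) = 4; P(4) = 9; P(5) = 5; P(6) = 3; P(7) = 3; P(8) = 5; P(9) = 9; P(10) = 4.
Roots: {1}.

1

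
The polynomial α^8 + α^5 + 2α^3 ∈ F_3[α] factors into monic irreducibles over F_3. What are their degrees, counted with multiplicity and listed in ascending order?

1, 1, 1, 2, 3

Write f(α) = α^8 + α^5 + 2α^3.
Roots in F_3: f(0) = 0 → root; f(1) = 1; f(2) = 1.
Linear factors from roots: (α).
Complete factorization: f(α) = (α)^3·(α^2 + 2α + 2)·(α^3 + α^2 + 2α + 1).
Factor degrees with multiplicity: 1 + 1 + 1 + 2 + 3 = 8.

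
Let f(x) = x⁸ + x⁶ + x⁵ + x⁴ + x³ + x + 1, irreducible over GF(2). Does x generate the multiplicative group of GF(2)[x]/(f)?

No

|GF(2^8)^×| = 2^8 − 1 = 255. Prime factorization: 255 = 3·5·17.
f is primitive ⇔ x has order 255 in GF(2)[x]/(f), i.e. x^(255/q) ≠ 1 for each prime q | 255.
x^(85) mod f = 1
x^(51) mod f = x⁶ + x⁵ + x⁴ + x³.
x^(15) mod f = x⁷ + x⁵ + x⁴ + x³ + x².
Since x^(85) = 1, the order of x divides 85 < 255; not primitive.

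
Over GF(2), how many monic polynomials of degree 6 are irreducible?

Gauss's count: N_{2}(6) = (1/6) Σ_{d|6} μ(6/d)·2^d.
Divisors of 6: 1, 2, 3, 6; μ(6/d) for each: 1, -1, -1, 1.
Σ = 2^1 − 2^2 − 2^3 + 2^6 = 54.
N = 54/6 = 9.

9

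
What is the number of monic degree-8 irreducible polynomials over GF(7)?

By the necklace-counting formula, N_7(8) = (1/8) Σ_{d|8} μ(8/d)·7^d.
Divisors of 8: 1, 2, 4, 8; μ(8/d) for each: 0, 0, -1, 1.
Σ = − 7^4 + 7^8 = 5762400.
N = 5762400/8 = 720300.

720300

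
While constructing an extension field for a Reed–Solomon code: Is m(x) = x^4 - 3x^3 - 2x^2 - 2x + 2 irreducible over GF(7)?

Check for roots in GF(7): m(0) = 2; m(1) = 3; m(2) = 3; m(3) = 6; m(4) = 5; m(5) = 3; m(6) = 6.
No roots, so no linear factors.
Degree-2 irreducible divisors: test the 21 monic irreducibles of degree 2 over GF(7).
None of them divide m (all give nonzero remainder).
No irreducible factor of degree ≤ 2 exists, so m is irreducible over GF(7).

Yes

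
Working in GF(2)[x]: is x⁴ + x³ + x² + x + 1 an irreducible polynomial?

Write f(x) = x⁴ + x³ + x² + x + 1.
Check for roots in GF(2): f(0) = 1; f(1) = 1.
No roots, so no linear factors.
Monic irreducibles of degree 2 over GF(2): x² + x + 1.
None of them divide f (all give nonzero remainder).
No irreducible factor of degree ≤ 2 exists, so f is irreducible over GF(2).

Yes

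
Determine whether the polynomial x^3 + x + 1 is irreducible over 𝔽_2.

Write h(x) = x^3 + x + 1.
Check for roots in 𝔽_2: h(0) = 1; h(1) = 1.
No roots. A degree-3 polynomial over a field with no linear factor is irreducible.

Yes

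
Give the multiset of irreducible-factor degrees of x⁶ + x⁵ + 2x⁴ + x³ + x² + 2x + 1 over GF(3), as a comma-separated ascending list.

1, 2, 3

Write g(x) = x⁶ + x⁵ + 2x⁴ + x³ + x² + 2x + 1.
Roots in GF(3): g(0) = 1; g(1) = 0 → root; g(2) = 1.
Linear factors from roots: (x + 2).
Complete factorization: g(x) = (x + 2)·(x² + 2x + 2)·(x³ + 2x + 1).
Factor degrees with multiplicity: 1 + 2 + 3 = 6.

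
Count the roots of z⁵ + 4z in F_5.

Write g(z) = z⁵ + 4z.
Evaluate at each of the 5 elements of F_5:
g(0) = 0 → root; g(1) = 0 → root; g(2) = 0 → root; g(3) = 0 → root; g(4) = 0 → root.
Roots: {0, 1, 2, 3, 4}.

5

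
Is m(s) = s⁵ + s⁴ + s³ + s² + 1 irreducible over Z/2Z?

Yes

Check for roots in Z/2Z: m(0) = 1; m(1) = 1.
No roots, so no linear factors.
Monic irreducibles of degree 2 over GF(2): s² + s + 1.
None of them divide m (all give nonzero remainder).
No irreducible factor of degree ≤ 2 exists, so m is irreducible over GF(2).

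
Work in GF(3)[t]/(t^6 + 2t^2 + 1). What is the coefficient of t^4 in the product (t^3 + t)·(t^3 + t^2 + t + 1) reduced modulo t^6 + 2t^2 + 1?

2

Multiply in GF(3)[t]: (t^3 + t)·(t^3 + t^2 + t + 1) = t^6 + t^5 + 2t^4 + 2t^3 + t^2 + t.
Reduce using t^6 ≡ t^2 + 2 (mod t^6 + 2t^2 + 1).
Reduced: t^5 + 2t^4 + 2t^3 + 2t^2 + t + 2.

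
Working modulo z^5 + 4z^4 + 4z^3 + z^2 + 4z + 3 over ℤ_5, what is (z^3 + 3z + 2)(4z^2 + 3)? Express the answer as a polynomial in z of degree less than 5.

4z^4 + 4z^3 + 4z^2 + 3z + 4

Multiply in ℤ_5[z]: (z^3 + 3z + 2)·(4z^2 + 3) = 4z^5 + 3z^2 + 4z + 1.
Reduce using z^5 ≡ z^4 + z^3 + 4z^2 + z + 2 (mod z^5 + 4z^4 + 4z^3 + z^2 + 4z + 3).
Reduced: 4z^4 + 4z^3 + 4z^2 + 3z + 4.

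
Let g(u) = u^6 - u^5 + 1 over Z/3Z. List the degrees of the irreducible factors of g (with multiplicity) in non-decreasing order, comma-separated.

Roots in Z/3Z: g(0) = 1; g(1) = 1; g(2) = 0 → root.
Linear factors from roots: (u + 1).
Complete factorization: g(u) = (u + 1)·(u^2 - u - 1)·(u^3 - u^2 - u - 1).
Factor degrees with multiplicity: 1 + 2 + 3 = 6.

1, 2, 3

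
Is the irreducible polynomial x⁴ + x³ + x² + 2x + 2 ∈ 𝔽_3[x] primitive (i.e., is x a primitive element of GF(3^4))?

Yes

Write f(x) = x⁴ + x³ + x² + 2x + 2.
|GF(3^4)^×| = 3^4 − 1 = 80. Prime factorization: 80 = 2^4·5.
f is primitive ⇔ x has order 80 in GF(3)[x]/(f), i.e. x^(80/q) ≠ 1 for each prime q | 80.
x^(40) mod f = 2.
x^(16) mod f = 2x³ + 1.
None equal 1, so x has full order 80; f is primitive.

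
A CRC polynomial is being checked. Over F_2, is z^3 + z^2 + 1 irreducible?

Write h(z) = z^3 + z^2 + 1.
Check for roots in F_2: h(0) = 1; h(1) = 1.
No roots. A degree-3 polynomial over a field with no linear factor is irreducible.

Yes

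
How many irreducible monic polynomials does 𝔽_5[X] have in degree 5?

624

x^(5^5) − x is the product of all monic irreducibles of degree dividing 5; Möbius inversion gives N = (1/5) Σ μ(5/d)·5^d.
Divisors of 5: 1, 5; μ(5/d) for each: -1, 1.
Σ = − 5^1 + 5^5 = 3120.
N = 3120/5 = 624.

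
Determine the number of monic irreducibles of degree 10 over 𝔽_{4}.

104754

By the necklace-counting formula, N_4(10) = (1/10) Σ_{d|10} μ(10/d)·4^d.
Divisors of 10: 1, 2, 5, 10; μ(10/d) for each: 1, -1, -1, 1.
Σ = 4^1 − 4^2 − 4^5 + 4^10 = 1047540.
N = 1047540/10 = 104754.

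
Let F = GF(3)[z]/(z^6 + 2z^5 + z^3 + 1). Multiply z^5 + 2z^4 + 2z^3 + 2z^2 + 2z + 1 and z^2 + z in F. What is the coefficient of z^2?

0

Multiply in GF(3)[z]: (z^5 + 2z^4 + 2z^3 + 2z^2 + 2z + 1)·(z^2 + z) = z^7 + z^5 + z^4 + z^3 + z.
Reduce using z^6 ≡ z^5 + 2z^3 + 2 (mod z^6 + 2z^5 + z^3 + 1).
Reduced: 2z^5 + 2.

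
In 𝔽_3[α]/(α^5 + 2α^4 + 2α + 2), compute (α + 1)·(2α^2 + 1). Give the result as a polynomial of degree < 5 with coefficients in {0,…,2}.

2α^3 + 2α^2 + α + 1

Multiply in 𝔽_3[α]: (α + 1)·(2α^2 + 1) = 2α^3 + 2α^2 + α + 1.
Reduced: 2α^3 + 2α^2 + α + 1.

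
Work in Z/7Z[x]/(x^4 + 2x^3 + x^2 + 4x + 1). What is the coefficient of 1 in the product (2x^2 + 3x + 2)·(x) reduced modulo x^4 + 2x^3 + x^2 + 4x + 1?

Multiply in Z/7Z[x]: (2x^2 + 3x + 2)·(x) = 2x^3 + 3x^2 + 2x.
Reduced: 2x^3 + 3x^2 + 2x.

0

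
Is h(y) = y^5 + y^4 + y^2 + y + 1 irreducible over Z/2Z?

Yes

Check for roots in Z/2Z: h(0) = 1; h(1) = 1.
No roots, so no linear factors.
Monic irreducibles of degree 2 over GF(2): y^2 + y + 1.
None of them divide h (all give nonzero remainder).
No irreducible factor of degree ≤ 2 exists, so h is irreducible over GF(2).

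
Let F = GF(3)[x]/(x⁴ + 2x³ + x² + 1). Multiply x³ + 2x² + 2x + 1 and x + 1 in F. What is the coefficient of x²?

0

Multiply in GF(3)[x]: (x³ + 2x² + 2x + 1)·(x + 1) = x⁴ + x² + 1.
Reduce using x⁴ ≡ x³ + 2x² + 2 (mod x⁴ + 2x³ + x² + 1).
Reduced: x³.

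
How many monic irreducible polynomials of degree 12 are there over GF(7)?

By the necklace-counting formula, N_7(12) = (1/12) Σ_{d|12} μ(12/d)·7^d.
Divisors of 12: 1, 2, 3, 4, 6, 12; μ(12/d) for each: 0, 1, 0, -1, -1, 1.
Σ = 7^2 − 7^4 − 7^6 + 7^12 = 13841167200.
N = 13841167200/12 = 1153430600.

1153430600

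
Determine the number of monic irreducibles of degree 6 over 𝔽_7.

19544

The number of monic irreducibles of degree 6 over GF(7) is (1/6)·Σ_{d∣6} μ(6/d) 7^d.
Divisors of 6: 1, 2, 3, 6; μ(6/d) for each: 1, -1, -1, 1.
Σ = 7^1 − 7^2 − 7^3 + 7^6 = 117264.
N = 117264/6 = 19544.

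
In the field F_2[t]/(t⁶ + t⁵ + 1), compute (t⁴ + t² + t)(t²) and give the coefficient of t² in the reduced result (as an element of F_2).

Multiply in F_2[t]: (t⁴ + t² + t)·(t²) = t⁶ + t⁴ + t³.
Reduce using t⁶ ≡ t⁵ + 1 (mod t⁶ + t⁵ + 1).
Reduced: t⁵ + t⁴ + t³ + 1.

0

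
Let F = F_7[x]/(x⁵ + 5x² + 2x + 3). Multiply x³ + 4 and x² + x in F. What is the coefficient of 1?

Multiply in F_7[x]: (x³ + 4)·(x² + x) = x⁵ + x⁴ + 4x² + 4x.
Reduce using x⁵ ≡ 2x² + 5x + 4 (mod x⁵ + 5x² + 2x + 3).
Reduced: x⁴ + 6x² + 2x + 4.

4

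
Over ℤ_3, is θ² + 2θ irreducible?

Write g(θ) = θ² + 2θ.
Check for roots in ℤ_3: g(0) = 0 → root; g(1) = 0 → root; g(2) = 2.
g(0) = 0, so (θ) divides g(θ); g is reducible.

No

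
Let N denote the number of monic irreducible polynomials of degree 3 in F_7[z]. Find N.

112

Gauss's count: N_{7}(3) = (1/3) Σ_{d|3} μ(3/d)·7^d.
Divisors of 3: 1, 3; μ(3/d) for each: -1, 1.
Σ = − 7^1 + 7^3 = 336.
N = 336/3 = 112.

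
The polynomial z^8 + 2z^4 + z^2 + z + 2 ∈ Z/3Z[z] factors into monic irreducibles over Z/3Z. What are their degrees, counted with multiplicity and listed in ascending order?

Write g(z) = z^8 + 2z^4 + z^2 + z + 2.
Roots in Z/3Z: g(0) = 2; g(1) = 1; g(2) = 2.
Complete factorization: g(z) = (z^8 + 2z^4 + z^2 + z + 2).
Factor degrees with multiplicity: 8 = 8.

8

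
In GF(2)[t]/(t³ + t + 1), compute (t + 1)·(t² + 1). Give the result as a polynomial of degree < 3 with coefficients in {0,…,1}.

Multiply in GF(2)[t]: (t + 1)·(t² + 1) = t³ + t² + t + 1.
Reduce using t³ ≡ t + 1 (mod t³ + t + 1).
Reduced: t².

t^2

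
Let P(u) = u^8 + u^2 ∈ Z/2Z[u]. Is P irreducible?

Check for roots in Z/2Z: P(0) = 0 → root; P(1) = 0 → root.
P(0) = 0, so (u) divides P(u); P is reducible.

No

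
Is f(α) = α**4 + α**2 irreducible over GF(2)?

No

Check for roots in GF(2): f(0) = 0 → root; f(1) = 0 → root.
f(0) = 0, so (α) divides f(α); f is reducible.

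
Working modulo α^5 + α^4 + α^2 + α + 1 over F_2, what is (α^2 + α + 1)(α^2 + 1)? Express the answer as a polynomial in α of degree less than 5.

Multiply in F_2[α]: (α^2 + α + 1)·(α^2 + 1) = α^4 + α^3 + α + 1.
Reduced: α^4 + α^3 + α + 1.

α^4 + α^3 + α + 1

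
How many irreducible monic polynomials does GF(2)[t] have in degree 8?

x^(2^8) − x is the product of all monic irreducibles of degree dividing 8; Möbius inversion gives N = (1/8) Σ μ(8/d)·2^d.
Divisors of 8: 1, 2, 4, 8; μ(8/d) for each: 0, 0, -1, 1.
Σ = − 2^4 + 2^8 = 240.
N = 240/8 = 30.

30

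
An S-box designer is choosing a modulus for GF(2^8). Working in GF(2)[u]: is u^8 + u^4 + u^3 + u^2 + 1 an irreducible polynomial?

Yes

Write h(u) = u^8 + u^4 + u^3 + u^2 + 1.
Check for roots in GF(2): h(0) = 1; h(1) = 1.
No roots, so no linear factors.
Monic irreducibles of degree 2 over GF(2): u^2 + u + 1.
None of them divide h (all give nonzero remainder).
Monic irreducibles of degree 3 over GF(2): u^3 + u + 1, u^3 + u^2 + 1.
None of them divide h (all give nonzero remainder).
Monic irreducibles of degree 4 over GF(2): u^4 + u + 1, u^4 + u^3 + 1, u^4 + u^3 + u^2 + u + 1.
None of them divide h (all give nonzero remainder).
No irreducible factor of degree ≤ 4 exists, so h is irreducible over GF(2).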